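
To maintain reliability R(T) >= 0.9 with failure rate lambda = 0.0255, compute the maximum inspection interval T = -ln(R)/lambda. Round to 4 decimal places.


R_target = 0.9
lambda = 0.0255
-ln(0.9) = 0.1054
T = 0.1054 / 0.0255
T = 4.1318

4.1318


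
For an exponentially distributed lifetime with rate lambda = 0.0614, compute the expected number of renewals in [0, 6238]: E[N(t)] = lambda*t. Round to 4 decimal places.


lambda = 0.0614
t = 6238
E[N(t)] = lambda * t
E[N(t)] = 0.0614 * 6238
E[N(t)] = 383.0132

383.0132


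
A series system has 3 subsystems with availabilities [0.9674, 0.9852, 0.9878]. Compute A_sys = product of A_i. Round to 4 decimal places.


Subsystems: [0.9674, 0.9852, 0.9878]
After subsystem 1 (A=0.9674): product = 0.9674
After subsystem 2 (A=0.9852): product = 0.9531
After subsystem 3 (A=0.9878): product = 0.9415
A_sys = 0.9415

0.9415


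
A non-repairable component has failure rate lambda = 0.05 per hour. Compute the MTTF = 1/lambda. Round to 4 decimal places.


lambda = 0.05
MTTF = 1 / 0.05
MTTF = 20.0

20.0


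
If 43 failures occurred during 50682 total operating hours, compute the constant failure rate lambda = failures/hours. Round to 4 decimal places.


failures = 43
total_hours = 50682
lambda = 43 / 50682
lambda = 0.0008

0.0008


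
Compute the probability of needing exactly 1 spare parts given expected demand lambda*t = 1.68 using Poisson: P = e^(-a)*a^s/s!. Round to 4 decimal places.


a = 1.68, s = 1
e^(-a) = e^(-1.68) = 0.1864
a^s = 1.68^1 = 1.68
s! = 1
P = 0.1864 * 1.68 / 1
P = 0.3131

0.3131


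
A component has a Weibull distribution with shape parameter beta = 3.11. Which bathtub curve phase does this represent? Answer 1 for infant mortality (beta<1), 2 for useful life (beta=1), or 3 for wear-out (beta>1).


beta = 3.11
Compare beta to 1:
beta < 1 => infant mortality (phase 1)
beta = 1 => useful life (phase 2)
beta > 1 => wear-out (phase 3)
Since beta = 3.11, this is wear-out (increasing failure rate)
Phase = 3

3


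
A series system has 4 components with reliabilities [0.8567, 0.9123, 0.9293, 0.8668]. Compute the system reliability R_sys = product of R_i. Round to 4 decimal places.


Components: [0.8567, 0.9123, 0.9293, 0.8668]
After component 1 (R=0.8567): product = 0.8567
After component 2 (R=0.9123): product = 0.7816
After component 3 (R=0.9293): product = 0.7263
After component 4 (R=0.8668): product = 0.6296
R_sys = 0.6296

0.6296


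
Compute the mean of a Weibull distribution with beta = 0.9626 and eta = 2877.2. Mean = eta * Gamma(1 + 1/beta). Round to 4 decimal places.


beta = 0.9626, eta = 2877.2
1/beta = 1.0389
1 + 1/beta = 2.0389
Gamma(2.0389) = 1.0171
Mean = 2877.2 * 1.0171
Mean = 2926.2653

2926.2653


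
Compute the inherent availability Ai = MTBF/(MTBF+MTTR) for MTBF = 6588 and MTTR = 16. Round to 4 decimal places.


MTBF = 6588
MTTR = 16
MTBF + MTTR = 6604
Ai = 6588 / 6604
Ai = 0.9976

0.9976


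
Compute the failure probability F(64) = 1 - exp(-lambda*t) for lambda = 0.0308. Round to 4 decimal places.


lambda = 0.0308, t = 64
lambda * t = 1.9712
exp(-1.9712) = 0.1393
F(t) = 1 - 0.1393
F(t) = 0.8607

0.8607


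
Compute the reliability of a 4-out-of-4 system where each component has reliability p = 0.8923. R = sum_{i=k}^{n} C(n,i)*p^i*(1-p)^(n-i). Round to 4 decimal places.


k = 4, n = 4, p = 0.8923
i=4: C(4,4)=1 * 0.8923^4 * 0.1077^0 = 0.6339
R = sum of terms = 0.6339

0.6339


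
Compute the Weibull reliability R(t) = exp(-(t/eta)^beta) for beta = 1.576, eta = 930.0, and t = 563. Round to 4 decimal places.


beta = 1.576, eta = 930.0, t = 563
t/eta = 563 / 930.0 = 0.6054
(t/eta)^beta = 0.6054^1.576 = 0.4534
R(t) = exp(-0.4534)
R(t) = 0.6355

0.6355


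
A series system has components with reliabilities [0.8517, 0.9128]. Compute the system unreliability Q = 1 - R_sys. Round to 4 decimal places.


Components: [0.8517, 0.9128]
After component 1: product = 0.8517
After component 2: product = 0.7774
R_sys = 0.7774
Q = 1 - 0.7774 = 0.2226

0.2226


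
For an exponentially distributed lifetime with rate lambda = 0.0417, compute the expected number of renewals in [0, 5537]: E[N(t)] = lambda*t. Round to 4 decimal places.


lambda = 0.0417
t = 5537
E[N(t)] = lambda * t
E[N(t)] = 0.0417 * 5537
E[N(t)] = 230.8929

230.8929


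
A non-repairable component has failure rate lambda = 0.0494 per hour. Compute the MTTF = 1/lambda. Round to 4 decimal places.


lambda = 0.0494
MTTF = 1 / 0.0494
MTTF = 20.2429

20.2429


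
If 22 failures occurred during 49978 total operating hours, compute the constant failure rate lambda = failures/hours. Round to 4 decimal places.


failures = 22
total_hours = 49978
lambda = 22 / 49978
lambda = 0.0004

0.0004


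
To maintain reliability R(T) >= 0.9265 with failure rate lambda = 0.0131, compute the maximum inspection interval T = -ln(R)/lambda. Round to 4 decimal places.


R_target = 0.9265
lambda = 0.0131
-ln(0.9265) = 0.0763
T = 0.0763 / 0.0131
T = 5.8276

5.8276


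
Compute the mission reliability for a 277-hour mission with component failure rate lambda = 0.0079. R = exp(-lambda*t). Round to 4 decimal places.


lambda = 0.0079
mission_time = 277
lambda * t = 0.0079 * 277 = 2.1883
R = exp(-2.1883)
R = 0.1121

0.1121


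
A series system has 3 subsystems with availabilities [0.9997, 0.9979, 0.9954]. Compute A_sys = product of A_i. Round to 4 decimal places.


Subsystems: [0.9997, 0.9979, 0.9954]
After subsystem 1 (A=0.9997): product = 0.9997
After subsystem 2 (A=0.9979): product = 0.9976
After subsystem 3 (A=0.9954): product = 0.993
A_sys = 0.993

0.993


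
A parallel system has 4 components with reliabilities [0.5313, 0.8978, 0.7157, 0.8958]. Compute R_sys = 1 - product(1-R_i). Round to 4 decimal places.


Components: [0.5313, 0.8978, 0.7157, 0.8958]
(1 - 0.5313) = 0.4687, running product = 0.4687
(1 - 0.8978) = 0.1022, running product = 0.0479
(1 - 0.7157) = 0.2843, running product = 0.0136
(1 - 0.8958) = 0.1042, running product = 0.0014
Product of (1-R_i) = 0.0014
R_sys = 1 - 0.0014 = 0.9986

0.9986


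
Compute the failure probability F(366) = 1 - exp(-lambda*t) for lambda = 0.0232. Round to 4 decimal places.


lambda = 0.0232, t = 366
lambda * t = 8.4912
exp(-8.4912) = 0.0002
F(t) = 1 - 0.0002
F(t) = 0.9998

0.9998


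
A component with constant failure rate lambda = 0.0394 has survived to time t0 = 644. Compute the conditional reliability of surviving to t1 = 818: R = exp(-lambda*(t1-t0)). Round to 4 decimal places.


lambda = 0.0394
t0 = 644, t1 = 818
t1 - t0 = 174
lambda * (t1-t0) = 0.0394 * 174 = 6.8556
R = exp(-6.8556)
R = 0.0011

0.0011


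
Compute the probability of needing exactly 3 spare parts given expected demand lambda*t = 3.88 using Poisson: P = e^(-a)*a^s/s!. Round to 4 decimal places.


a = 3.88, s = 3
e^(-a) = e^(-3.88) = 0.0207
a^s = 3.88^3 = 58.4111
s! = 6
P = 0.0207 * 58.4111 / 6
P = 0.201

0.201


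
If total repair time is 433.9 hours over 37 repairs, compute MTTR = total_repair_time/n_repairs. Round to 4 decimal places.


total_repair_time = 433.9
n_repairs = 37
MTTR = 433.9 / 37
MTTR = 11.727

11.727


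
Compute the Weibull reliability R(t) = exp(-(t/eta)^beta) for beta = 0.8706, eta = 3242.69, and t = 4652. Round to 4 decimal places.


beta = 0.8706, eta = 3242.69, t = 4652
t/eta = 4652 / 3242.69 = 1.4346
(t/eta)^beta = 1.4346^0.8706 = 1.3692
R(t) = exp(-1.3692)
R(t) = 0.2543

0.2543


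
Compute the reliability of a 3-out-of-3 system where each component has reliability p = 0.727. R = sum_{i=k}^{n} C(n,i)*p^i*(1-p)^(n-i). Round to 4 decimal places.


k = 3, n = 3, p = 0.727
i=3: C(3,3)=1 * 0.727^3 * 0.273^0 = 0.3842
R = sum of terms = 0.3842

0.3842


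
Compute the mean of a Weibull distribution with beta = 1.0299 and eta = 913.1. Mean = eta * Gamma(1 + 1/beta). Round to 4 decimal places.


beta = 1.0299, eta = 913.1
1/beta = 0.971
1 + 1/beta = 1.971
Gamma(1.971) = 0.9881
Mean = 913.1 * 0.9881
Mean = 902.2076

902.2076


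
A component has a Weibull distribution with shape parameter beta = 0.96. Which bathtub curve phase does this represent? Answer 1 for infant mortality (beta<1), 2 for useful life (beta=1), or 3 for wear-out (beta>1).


beta = 0.96
Compare beta to 1:
beta < 1 => infant mortality (phase 1)
beta = 1 => useful life (phase 2)
beta > 1 => wear-out (phase 3)
Since beta = 0.96, this is infant mortality (decreasing failure rate)
Phase = 1

1


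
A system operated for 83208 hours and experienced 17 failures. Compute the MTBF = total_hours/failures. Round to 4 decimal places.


total_hours = 83208
failures = 17
MTBF = 83208 / 17
MTBF = 4894.5882

4894.5882


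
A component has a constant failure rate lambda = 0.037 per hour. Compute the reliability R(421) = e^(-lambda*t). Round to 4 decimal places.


lambda = 0.037
t = 421
lambda * t = 15.577
R(t) = e^(-15.577)
R(t) = 0.0

0.0


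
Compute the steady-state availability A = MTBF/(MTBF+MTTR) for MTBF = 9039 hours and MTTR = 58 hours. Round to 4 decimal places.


MTBF = 9039
MTTR = 58
MTBF + MTTR = 9097
A = 9039 / 9097
A = 0.9936

0.9936


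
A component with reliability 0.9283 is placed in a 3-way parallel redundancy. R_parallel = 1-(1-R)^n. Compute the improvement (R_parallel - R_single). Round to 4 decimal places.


R_single = 0.9283, n = 3
1 - R_single = 0.0717
(1 - R_single)^n = 0.0717^3 = 0.0004
R_parallel = 1 - 0.0004 = 0.9996
Improvement = 0.9996 - 0.9283
Improvement = 0.0713

0.0713


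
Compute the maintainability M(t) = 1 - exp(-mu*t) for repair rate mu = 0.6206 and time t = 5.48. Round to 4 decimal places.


mu = 0.6206, t = 5.48
mu * t = 0.6206 * 5.48 = 3.4009
exp(-3.4009) = 0.0333
M(t) = 1 - 0.0333
M(t) = 0.9667

0.9667


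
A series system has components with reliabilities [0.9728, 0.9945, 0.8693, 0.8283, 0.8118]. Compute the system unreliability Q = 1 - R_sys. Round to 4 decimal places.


Components: [0.9728, 0.9945, 0.8693, 0.8283, 0.8118]
After component 1: product = 0.9728
After component 2: product = 0.9674
After component 3: product = 0.841
After component 4: product = 0.6966
After component 5: product = 0.5655
R_sys = 0.5655
Q = 1 - 0.5655 = 0.4345

0.4345


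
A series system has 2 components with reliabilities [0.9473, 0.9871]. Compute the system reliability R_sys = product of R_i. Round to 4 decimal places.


Components: [0.9473, 0.9871]
After component 1 (R=0.9473): product = 0.9473
After component 2 (R=0.9871): product = 0.9351
R_sys = 0.9351

0.9351


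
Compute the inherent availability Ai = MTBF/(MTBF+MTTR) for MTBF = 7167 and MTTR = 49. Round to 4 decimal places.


MTBF = 7167
MTTR = 49
MTBF + MTTR = 7216
Ai = 7167 / 7216
Ai = 0.9932

0.9932


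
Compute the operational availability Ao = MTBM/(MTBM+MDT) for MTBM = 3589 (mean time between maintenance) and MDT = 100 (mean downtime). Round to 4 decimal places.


MTBM = 3589
MDT = 100
MTBM + MDT = 3689
Ao = 3589 / 3689
Ao = 0.9729

0.9729


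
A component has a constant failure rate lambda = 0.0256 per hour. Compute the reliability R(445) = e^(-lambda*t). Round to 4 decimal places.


lambda = 0.0256
t = 445
lambda * t = 11.392
R(t) = e^(-11.392)
R(t) = 0.0

0.0


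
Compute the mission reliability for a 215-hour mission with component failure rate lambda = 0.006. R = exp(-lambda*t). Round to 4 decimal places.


lambda = 0.006
mission_time = 215
lambda * t = 0.006 * 215 = 1.29
R = exp(-1.29)
R = 0.2753

0.2753


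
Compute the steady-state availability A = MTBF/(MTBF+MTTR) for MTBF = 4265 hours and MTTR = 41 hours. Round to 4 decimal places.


MTBF = 4265
MTTR = 41
MTBF + MTTR = 4306
A = 4265 / 4306
A = 0.9905

0.9905


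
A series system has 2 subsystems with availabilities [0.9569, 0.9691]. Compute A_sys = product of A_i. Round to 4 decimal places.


Subsystems: [0.9569, 0.9691]
After subsystem 1 (A=0.9569): product = 0.9569
After subsystem 2 (A=0.9691): product = 0.9273
A_sys = 0.9273

0.9273


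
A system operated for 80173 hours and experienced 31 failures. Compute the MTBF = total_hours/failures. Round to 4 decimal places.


total_hours = 80173
failures = 31
MTBF = 80173 / 31
MTBF = 2586.2258

2586.2258


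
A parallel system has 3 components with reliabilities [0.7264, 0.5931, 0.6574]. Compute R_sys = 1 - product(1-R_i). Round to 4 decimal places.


Components: [0.7264, 0.5931, 0.6574]
(1 - 0.7264) = 0.2736, running product = 0.2736
(1 - 0.5931) = 0.4069, running product = 0.1113
(1 - 0.6574) = 0.3426, running product = 0.0381
Product of (1-R_i) = 0.0381
R_sys = 1 - 0.0381 = 0.9619

0.9619


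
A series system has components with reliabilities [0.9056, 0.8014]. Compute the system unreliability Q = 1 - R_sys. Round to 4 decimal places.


Components: [0.9056, 0.8014]
After component 1: product = 0.9056
After component 2: product = 0.7257
R_sys = 0.7257
Q = 1 - 0.7257 = 0.2743

0.2743


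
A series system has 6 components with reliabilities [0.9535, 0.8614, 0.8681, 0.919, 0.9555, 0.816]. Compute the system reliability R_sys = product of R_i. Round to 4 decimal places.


Components: [0.9535, 0.8614, 0.8681, 0.919, 0.9555, 0.816]
After component 1 (R=0.9535): product = 0.9535
After component 2 (R=0.8614): product = 0.8213
After component 3 (R=0.8681): product = 0.713
After component 4 (R=0.919): product = 0.6553
After component 5 (R=0.9555): product = 0.6261
After component 6 (R=0.816): product = 0.5109
R_sys = 0.5109

0.5109


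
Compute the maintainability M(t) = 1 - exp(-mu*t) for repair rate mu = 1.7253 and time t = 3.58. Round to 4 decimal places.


mu = 1.7253, t = 3.58
mu * t = 1.7253 * 3.58 = 6.1766
exp(-6.1766) = 0.0021
M(t) = 1 - 0.0021
M(t) = 0.9979

0.9979


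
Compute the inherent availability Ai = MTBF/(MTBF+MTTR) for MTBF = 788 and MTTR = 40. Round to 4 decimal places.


MTBF = 788
MTTR = 40
MTBF + MTTR = 828
Ai = 788 / 828
Ai = 0.9517

0.9517


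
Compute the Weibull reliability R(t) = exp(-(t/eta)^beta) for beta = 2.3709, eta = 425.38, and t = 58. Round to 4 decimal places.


beta = 2.3709, eta = 425.38, t = 58
t/eta = 58 / 425.38 = 0.1363
(t/eta)^beta = 0.1363^2.3709 = 0.0089
R(t) = exp(-0.0089)
R(t) = 0.9912

0.9912


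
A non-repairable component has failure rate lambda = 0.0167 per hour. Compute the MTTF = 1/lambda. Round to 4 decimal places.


lambda = 0.0167
MTTF = 1 / 0.0167
MTTF = 59.8802

59.8802


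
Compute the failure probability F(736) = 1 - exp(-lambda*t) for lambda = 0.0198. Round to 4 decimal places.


lambda = 0.0198, t = 736
lambda * t = 14.5728
exp(-14.5728) = 0.0
F(t) = 1 - 0.0
F(t) = 1.0

1.0


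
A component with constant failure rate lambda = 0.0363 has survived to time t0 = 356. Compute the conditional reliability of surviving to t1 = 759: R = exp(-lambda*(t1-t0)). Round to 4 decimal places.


lambda = 0.0363
t0 = 356, t1 = 759
t1 - t0 = 403
lambda * (t1-t0) = 0.0363 * 403 = 14.6289
R = exp(-14.6289)
R = 0.0

0.0


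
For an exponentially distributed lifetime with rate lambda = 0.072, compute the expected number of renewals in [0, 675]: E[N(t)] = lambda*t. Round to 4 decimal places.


lambda = 0.072
t = 675
E[N(t)] = lambda * t
E[N(t)] = 0.072 * 675
E[N(t)] = 48.6

48.6


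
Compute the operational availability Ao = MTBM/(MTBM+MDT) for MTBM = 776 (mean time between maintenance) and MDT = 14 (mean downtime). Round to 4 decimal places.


MTBM = 776
MDT = 14
MTBM + MDT = 790
Ao = 776 / 790
Ao = 0.9823

0.9823


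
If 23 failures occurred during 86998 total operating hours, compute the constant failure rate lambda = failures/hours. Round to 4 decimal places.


failures = 23
total_hours = 86998
lambda = 23 / 86998
lambda = 0.0003

0.0003


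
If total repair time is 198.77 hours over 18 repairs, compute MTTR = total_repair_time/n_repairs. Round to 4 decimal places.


total_repair_time = 198.77
n_repairs = 18
MTTR = 198.77 / 18
MTTR = 11.0428

11.0428


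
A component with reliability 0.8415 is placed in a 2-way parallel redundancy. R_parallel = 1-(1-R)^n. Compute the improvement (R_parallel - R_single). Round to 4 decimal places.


R_single = 0.8415, n = 2
1 - R_single = 0.1585
(1 - R_single)^n = 0.1585^2 = 0.0251
R_parallel = 1 - 0.0251 = 0.9749
Improvement = 0.9749 - 0.8415
Improvement = 0.1334

0.1334


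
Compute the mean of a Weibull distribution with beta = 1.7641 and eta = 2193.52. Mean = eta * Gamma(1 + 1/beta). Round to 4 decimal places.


beta = 1.7641, eta = 2193.52
1/beta = 0.5669
1 + 1/beta = 1.5669
Gamma(1.5669) = 0.8902
Mean = 2193.52 * 0.8902
Mean = 1952.7027

1952.7027


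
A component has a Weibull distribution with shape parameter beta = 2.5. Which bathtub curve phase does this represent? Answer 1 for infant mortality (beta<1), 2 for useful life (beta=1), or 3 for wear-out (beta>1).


beta = 2.5
Compare beta to 1:
beta < 1 => infant mortality (phase 1)
beta = 1 => useful life (phase 2)
beta > 1 => wear-out (phase 3)
Since beta = 2.5, this is wear-out (increasing failure rate)
Phase = 3

3


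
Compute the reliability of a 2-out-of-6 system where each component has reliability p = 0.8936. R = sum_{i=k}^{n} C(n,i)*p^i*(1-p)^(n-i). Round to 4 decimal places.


k = 2, n = 6, p = 0.8936
i=2: C(6,2)=15 * 0.8936^2 * 0.1064^4 = 0.0015
i=3: C(6,3)=20 * 0.8936^3 * 0.1064^3 = 0.0172
i=4: C(6,4)=15 * 0.8936^4 * 0.1064^2 = 0.1083
i=5: C(6,5)=6 * 0.8936^5 * 0.1064^1 = 0.3638
i=6: C(6,6)=1 * 0.8936^6 * 0.1064^0 = 0.5092
R = sum of terms = 0.9999

0.9999


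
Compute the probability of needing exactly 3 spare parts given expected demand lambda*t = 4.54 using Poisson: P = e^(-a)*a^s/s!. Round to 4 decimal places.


a = 4.54, s = 3
e^(-a) = e^(-4.54) = 0.0107
a^s = 4.54^3 = 93.5767
s! = 6
P = 0.0107 * 93.5767 / 6
P = 0.1665

0.1665


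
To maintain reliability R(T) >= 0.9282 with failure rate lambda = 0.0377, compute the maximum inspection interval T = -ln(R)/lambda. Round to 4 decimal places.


R_target = 0.9282
lambda = 0.0377
-ln(0.9282) = 0.0745
T = 0.0745 / 0.0377
T = 1.9763

1.9763


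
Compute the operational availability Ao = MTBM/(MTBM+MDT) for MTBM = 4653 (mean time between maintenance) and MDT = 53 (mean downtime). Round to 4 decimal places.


MTBM = 4653
MDT = 53
MTBM + MDT = 4706
Ao = 4653 / 4706
Ao = 0.9887

0.9887


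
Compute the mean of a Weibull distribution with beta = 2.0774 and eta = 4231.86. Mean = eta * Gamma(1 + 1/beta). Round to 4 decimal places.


beta = 2.0774, eta = 4231.86
1/beta = 0.4814
1 + 1/beta = 1.4814
Gamma(1.4814) = 0.8858
Mean = 4231.86 * 0.8858
Mean = 3748.4511

3748.4511


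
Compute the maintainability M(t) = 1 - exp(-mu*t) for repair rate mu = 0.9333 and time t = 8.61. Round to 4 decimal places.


mu = 0.9333, t = 8.61
mu * t = 0.9333 * 8.61 = 8.0357
exp(-8.0357) = 0.0003
M(t) = 1 - 0.0003
M(t) = 0.9997

0.9997


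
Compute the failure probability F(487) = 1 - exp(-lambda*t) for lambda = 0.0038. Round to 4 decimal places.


lambda = 0.0038, t = 487
lambda * t = 1.8506
exp(-1.8506) = 0.1571
F(t) = 1 - 0.1571
F(t) = 0.8429

0.8429


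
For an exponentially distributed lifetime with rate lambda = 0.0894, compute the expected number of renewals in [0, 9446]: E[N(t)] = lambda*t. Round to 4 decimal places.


lambda = 0.0894
t = 9446
E[N(t)] = lambda * t
E[N(t)] = 0.0894 * 9446
E[N(t)] = 844.4724

844.4724


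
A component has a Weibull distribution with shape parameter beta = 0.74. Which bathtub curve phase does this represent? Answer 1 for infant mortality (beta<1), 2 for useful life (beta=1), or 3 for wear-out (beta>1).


beta = 0.74
Compare beta to 1:
beta < 1 => infant mortality (phase 1)
beta = 1 => useful life (phase 2)
beta > 1 => wear-out (phase 3)
Since beta = 0.74, this is infant mortality (decreasing failure rate)
Phase = 1

1


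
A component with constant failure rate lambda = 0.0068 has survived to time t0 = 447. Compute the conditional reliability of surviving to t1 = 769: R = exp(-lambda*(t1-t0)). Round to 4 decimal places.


lambda = 0.0068
t0 = 447, t1 = 769
t1 - t0 = 322
lambda * (t1-t0) = 0.0068 * 322 = 2.1896
R = exp(-2.1896)
R = 0.112

0.112


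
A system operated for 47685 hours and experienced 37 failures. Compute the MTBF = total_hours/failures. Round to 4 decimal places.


total_hours = 47685
failures = 37
MTBF = 47685 / 37
MTBF = 1288.7838

1288.7838


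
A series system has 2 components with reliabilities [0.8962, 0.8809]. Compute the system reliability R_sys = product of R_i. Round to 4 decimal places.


Components: [0.8962, 0.8809]
After component 1 (R=0.8962): product = 0.8962
After component 2 (R=0.8809): product = 0.7895
R_sys = 0.7895

0.7895


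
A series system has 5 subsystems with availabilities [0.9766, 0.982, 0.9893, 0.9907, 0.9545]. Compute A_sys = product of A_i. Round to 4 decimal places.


Subsystems: [0.9766, 0.982, 0.9893, 0.9907, 0.9545]
After subsystem 1 (A=0.9766): product = 0.9766
After subsystem 2 (A=0.982): product = 0.959
After subsystem 3 (A=0.9893): product = 0.9488
After subsystem 4 (A=0.9907): product = 0.9399
After subsystem 5 (A=0.9545): product = 0.8972
A_sys = 0.8972

0.8972


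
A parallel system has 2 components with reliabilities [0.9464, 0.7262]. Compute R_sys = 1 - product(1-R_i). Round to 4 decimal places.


Components: [0.9464, 0.7262]
(1 - 0.9464) = 0.0536, running product = 0.0536
(1 - 0.7262) = 0.2738, running product = 0.0147
Product of (1-R_i) = 0.0147
R_sys = 1 - 0.0147 = 0.9853

0.9853


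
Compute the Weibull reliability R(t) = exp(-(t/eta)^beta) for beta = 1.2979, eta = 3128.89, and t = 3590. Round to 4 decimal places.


beta = 1.2979, eta = 3128.89, t = 3590
t/eta = 3590 / 3128.89 = 1.1474
(t/eta)^beta = 1.1474^1.2979 = 1.1953
R(t) = exp(-1.1953)
R(t) = 0.3026

0.3026


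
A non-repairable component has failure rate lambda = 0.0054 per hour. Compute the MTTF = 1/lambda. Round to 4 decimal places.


lambda = 0.0054
MTTF = 1 / 0.0054
MTTF = 185.1852

185.1852


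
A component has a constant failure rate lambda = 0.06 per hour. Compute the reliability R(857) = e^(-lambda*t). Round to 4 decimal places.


lambda = 0.06
t = 857
lambda * t = 51.42
R(t) = e^(-51.42)
R(t) = 0.0

0.0


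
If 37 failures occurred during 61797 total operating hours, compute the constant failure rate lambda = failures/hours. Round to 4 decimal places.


failures = 37
total_hours = 61797
lambda = 37 / 61797
lambda = 0.0006

0.0006


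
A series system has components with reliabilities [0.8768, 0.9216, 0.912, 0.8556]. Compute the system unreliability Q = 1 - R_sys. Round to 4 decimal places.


Components: [0.8768, 0.9216, 0.912, 0.8556]
After component 1: product = 0.8768
After component 2: product = 0.8081
After component 3: product = 0.7369
After component 4: product = 0.6305
R_sys = 0.6305
Q = 1 - 0.6305 = 0.3695

0.3695


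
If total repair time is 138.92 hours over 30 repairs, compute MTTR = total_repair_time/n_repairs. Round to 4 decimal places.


total_repair_time = 138.92
n_repairs = 30
MTTR = 138.92 / 30
MTTR = 4.6307

4.6307


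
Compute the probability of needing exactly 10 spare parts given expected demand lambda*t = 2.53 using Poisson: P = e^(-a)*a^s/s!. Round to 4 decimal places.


a = 2.53, s = 10
e^(-a) = e^(-2.53) = 0.0797
a^s = 2.53^10 = 10744.9701
s! = 3628800
P = 0.0797 * 10744.9701 / 3628800
P = 0.0002

0.0002


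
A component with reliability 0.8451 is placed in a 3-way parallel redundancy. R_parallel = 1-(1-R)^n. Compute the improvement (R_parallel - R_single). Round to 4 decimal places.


R_single = 0.8451, n = 3
1 - R_single = 0.1549
(1 - R_single)^n = 0.1549^3 = 0.0037
R_parallel = 1 - 0.0037 = 0.9963
Improvement = 0.9963 - 0.8451
Improvement = 0.1512

0.1512


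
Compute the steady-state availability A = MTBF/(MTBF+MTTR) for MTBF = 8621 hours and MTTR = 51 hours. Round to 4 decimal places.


MTBF = 8621
MTTR = 51
MTBF + MTTR = 8672
A = 8621 / 8672
A = 0.9941

0.9941


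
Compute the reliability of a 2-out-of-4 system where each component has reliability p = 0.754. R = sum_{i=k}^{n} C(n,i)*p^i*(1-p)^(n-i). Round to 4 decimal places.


k = 2, n = 4, p = 0.754
i=2: C(4,2)=6 * 0.754^2 * 0.246^2 = 0.2064
i=3: C(4,3)=4 * 0.754^3 * 0.246^1 = 0.4218
i=4: C(4,4)=1 * 0.754^4 * 0.246^0 = 0.3232
R = sum of terms = 0.9514

0.9514


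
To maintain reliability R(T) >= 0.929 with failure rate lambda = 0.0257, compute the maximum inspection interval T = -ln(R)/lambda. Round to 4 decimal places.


R_target = 0.929
lambda = 0.0257
-ln(0.929) = 0.0736
T = 0.0736 / 0.0257
T = 2.8656

2.8656


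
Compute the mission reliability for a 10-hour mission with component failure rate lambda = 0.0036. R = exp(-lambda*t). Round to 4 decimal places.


lambda = 0.0036
mission_time = 10
lambda * t = 0.0036 * 10 = 0.036
R = exp(-0.036)
R = 0.9646

0.9646


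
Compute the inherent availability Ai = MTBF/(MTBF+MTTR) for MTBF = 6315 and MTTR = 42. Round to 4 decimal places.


MTBF = 6315
MTTR = 42
MTBF + MTTR = 6357
Ai = 6315 / 6357
Ai = 0.9934

0.9934


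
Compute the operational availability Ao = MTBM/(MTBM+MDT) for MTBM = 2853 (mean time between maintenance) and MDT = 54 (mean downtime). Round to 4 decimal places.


MTBM = 2853
MDT = 54
MTBM + MDT = 2907
Ao = 2853 / 2907
Ao = 0.9814

0.9814


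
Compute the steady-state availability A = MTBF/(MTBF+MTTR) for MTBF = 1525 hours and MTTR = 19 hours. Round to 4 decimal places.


MTBF = 1525
MTTR = 19
MTBF + MTTR = 1544
A = 1525 / 1544
A = 0.9877

0.9877


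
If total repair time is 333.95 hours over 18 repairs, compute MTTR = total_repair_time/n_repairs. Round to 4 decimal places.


total_repair_time = 333.95
n_repairs = 18
MTTR = 333.95 / 18
MTTR = 18.5528

18.5528


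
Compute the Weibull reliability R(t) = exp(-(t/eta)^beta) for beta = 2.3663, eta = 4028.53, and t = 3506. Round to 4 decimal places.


beta = 2.3663, eta = 4028.53, t = 3506
t/eta = 3506 / 4028.53 = 0.8703
(t/eta)^beta = 0.8703^2.3663 = 0.7198
R(t) = exp(-0.7198)
R(t) = 0.4868

0.4868


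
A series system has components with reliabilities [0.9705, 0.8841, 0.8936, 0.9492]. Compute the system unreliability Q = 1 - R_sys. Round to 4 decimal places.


Components: [0.9705, 0.8841, 0.8936, 0.9492]
After component 1: product = 0.9705
After component 2: product = 0.858
After component 3: product = 0.7667
After component 4: product = 0.7278
R_sys = 0.7278
Q = 1 - 0.7278 = 0.2722

0.2722


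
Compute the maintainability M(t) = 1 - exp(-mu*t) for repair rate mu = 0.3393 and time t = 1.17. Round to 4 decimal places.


mu = 0.3393, t = 1.17
mu * t = 0.3393 * 1.17 = 0.397
exp(-0.397) = 0.6723
M(t) = 1 - 0.6723
M(t) = 0.3277

0.3277


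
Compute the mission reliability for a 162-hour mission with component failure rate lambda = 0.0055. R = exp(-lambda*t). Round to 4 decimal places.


lambda = 0.0055
mission_time = 162
lambda * t = 0.0055 * 162 = 0.891
R = exp(-0.891)
R = 0.4102

0.4102


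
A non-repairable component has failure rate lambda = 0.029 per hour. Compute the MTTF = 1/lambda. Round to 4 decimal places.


lambda = 0.029
MTTF = 1 / 0.029
MTTF = 34.4828

34.4828


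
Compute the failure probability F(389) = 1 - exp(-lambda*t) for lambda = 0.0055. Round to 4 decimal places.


lambda = 0.0055, t = 389
lambda * t = 2.1395
exp(-2.1395) = 0.1177
F(t) = 1 - 0.1177
F(t) = 0.8823

0.8823


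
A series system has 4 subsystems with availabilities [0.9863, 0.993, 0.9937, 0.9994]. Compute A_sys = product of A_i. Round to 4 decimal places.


Subsystems: [0.9863, 0.993, 0.9937, 0.9994]
After subsystem 1 (A=0.9863): product = 0.9863
After subsystem 2 (A=0.993): product = 0.9794
After subsystem 3 (A=0.9937): product = 0.9732
After subsystem 4 (A=0.9994): product = 0.9726
A_sys = 0.9726

0.9726


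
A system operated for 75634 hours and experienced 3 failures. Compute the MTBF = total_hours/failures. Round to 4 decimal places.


total_hours = 75634
failures = 3
MTBF = 75634 / 3
MTBF = 25211.3333

25211.3333


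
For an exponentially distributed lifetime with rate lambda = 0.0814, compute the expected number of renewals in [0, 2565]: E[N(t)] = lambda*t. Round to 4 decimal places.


lambda = 0.0814
t = 2565
E[N(t)] = lambda * t
E[N(t)] = 0.0814 * 2565
E[N(t)] = 208.791

208.791


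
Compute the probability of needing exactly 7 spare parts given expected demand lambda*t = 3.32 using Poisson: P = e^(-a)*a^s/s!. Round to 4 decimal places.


a = 3.32, s = 7
e^(-a) = e^(-3.32) = 0.0362
a^s = 3.32^7 = 4445.9706
s! = 5040
P = 0.0362 * 4445.9706 / 5040
P = 0.0319

0.0319


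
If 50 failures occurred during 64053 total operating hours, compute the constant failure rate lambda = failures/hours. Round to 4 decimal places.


failures = 50
total_hours = 64053
lambda = 50 / 64053
lambda = 0.0008

0.0008


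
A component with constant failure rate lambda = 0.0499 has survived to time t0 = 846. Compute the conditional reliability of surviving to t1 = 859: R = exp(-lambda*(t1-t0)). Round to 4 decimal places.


lambda = 0.0499
t0 = 846, t1 = 859
t1 - t0 = 13
lambda * (t1-t0) = 0.0499 * 13 = 0.6487
R = exp(-0.6487)
R = 0.5227

0.5227


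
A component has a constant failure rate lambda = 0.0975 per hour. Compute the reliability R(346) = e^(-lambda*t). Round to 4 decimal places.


lambda = 0.0975
t = 346
lambda * t = 33.735
R(t) = e^(-33.735)
R(t) = 0.0

0.0


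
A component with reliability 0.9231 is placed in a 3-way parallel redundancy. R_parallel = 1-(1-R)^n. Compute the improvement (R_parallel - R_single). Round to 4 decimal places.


R_single = 0.9231, n = 3
1 - R_single = 0.0769
(1 - R_single)^n = 0.0769^3 = 0.0005
R_parallel = 1 - 0.0005 = 0.9995
Improvement = 0.9995 - 0.9231
Improvement = 0.0764

0.0764


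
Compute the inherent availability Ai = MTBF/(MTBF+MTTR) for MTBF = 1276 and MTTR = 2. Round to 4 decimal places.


MTBF = 1276
MTTR = 2
MTBF + MTTR = 1278
Ai = 1276 / 1278
Ai = 0.9984

0.9984


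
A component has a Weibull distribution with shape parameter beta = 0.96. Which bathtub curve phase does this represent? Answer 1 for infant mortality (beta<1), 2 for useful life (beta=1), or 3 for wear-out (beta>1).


beta = 0.96
Compare beta to 1:
beta < 1 => infant mortality (phase 1)
beta = 1 => useful life (phase 2)
beta > 1 => wear-out (phase 3)
Since beta = 0.96, this is infant mortality (decreasing failure rate)
Phase = 1

1


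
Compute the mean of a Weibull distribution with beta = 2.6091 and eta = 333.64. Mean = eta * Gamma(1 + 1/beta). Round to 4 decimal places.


beta = 2.6091, eta = 333.64
1/beta = 0.3833
1 + 1/beta = 1.3833
Gamma(1.3833) = 0.8883
Mean = 333.64 * 0.8883
Mean = 296.3735

296.3735


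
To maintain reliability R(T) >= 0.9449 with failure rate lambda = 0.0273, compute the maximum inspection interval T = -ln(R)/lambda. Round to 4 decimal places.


R_target = 0.9449
lambda = 0.0273
-ln(0.9449) = 0.0567
T = 0.0567 / 0.0273
T = 2.0761

2.0761


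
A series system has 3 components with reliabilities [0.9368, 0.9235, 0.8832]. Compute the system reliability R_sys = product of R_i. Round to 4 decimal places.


Components: [0.9368, 0.9235, 0.8832]
After component 1 (R=0.9368): product = 0.9368
After component 2 (R=0.9235): product = 0.8651
After component 3 (R=0.8832): product = 0.7641
R_sys = 0.7641

0.7641


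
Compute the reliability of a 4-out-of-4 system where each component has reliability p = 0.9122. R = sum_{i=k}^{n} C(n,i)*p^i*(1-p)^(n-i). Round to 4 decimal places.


k = 4, n = 4, p = 0.9122
i=4: C(4,4)=1 * 0.9122^4 * 0.0878^0 = 0.6924
R = sum of terms = 0.6924

0.6924


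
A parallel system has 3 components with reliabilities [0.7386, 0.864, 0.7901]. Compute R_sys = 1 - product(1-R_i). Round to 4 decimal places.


Components: [0.7386, 0.864, 0.7901]
(1 - 0.7386) = 0.2614, running product = 0.2614
(1 - 0.864) = 0.136, running product = 0.0356
(1 - 0.7901) = 0.2099, running product = 0.0075
Product of (1-R_i) = 0.0075
R_sys = 1 - 0.0075 = 0.9925

0.9925


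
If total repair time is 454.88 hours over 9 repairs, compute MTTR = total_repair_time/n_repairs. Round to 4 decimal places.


total_repair_time = 454.88
n_repairs = 9
MTTR = 454.88 / 9
MTTR = 50.5422

50.5422


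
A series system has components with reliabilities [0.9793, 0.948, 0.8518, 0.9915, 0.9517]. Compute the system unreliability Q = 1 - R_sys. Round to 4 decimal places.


Components: [0.9793, 0.948, 0.8518, 0.9915, 0.9517]
After component 1: product = 0.9793
After component 2: product = 0.9284
After component 3: product = 0.7908
After component 4: product = 0.7841
After component 5: product = 0.7462
R_sys = 0.7462
Q = 1 - 0.7462 = 0.2538

0.2538


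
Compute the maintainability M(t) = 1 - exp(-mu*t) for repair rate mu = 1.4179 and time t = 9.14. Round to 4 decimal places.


mu = 1.4179, t = 9.14
mu * t = 1.4179 * 9.14 = 12.9596
exp(-12.9596) = 0.0
M(t) = 1 - 0.0
M(t) = 1.0

1.0


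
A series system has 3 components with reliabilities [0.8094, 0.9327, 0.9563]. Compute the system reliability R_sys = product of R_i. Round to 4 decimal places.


Components: [0.8094, 0.9327, 0.9563]
After component 1 (R=0.8094): product = 0.8094
After component 2 (R=0.9327): product = 0.7549
After component 3 (R=0.9563): product = 0.7219
R_sys = 0.7219

0.7219


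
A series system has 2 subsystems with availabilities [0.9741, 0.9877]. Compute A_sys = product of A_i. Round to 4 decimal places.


Subsystems: [0.9741, 0.9877]
After subsystem 1 (A=0.9741): product = 0.9741
After subsystem 2 (A=0.9877): product = 0.9621
A_sys = 0.9621

0.9621


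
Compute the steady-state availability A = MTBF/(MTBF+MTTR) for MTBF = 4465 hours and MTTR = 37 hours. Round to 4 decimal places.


MTBF = 4465
MTTR = 37
MTBF + MTTR = 4502
A = 4465 / 4502
A = 0.9918

0.9918


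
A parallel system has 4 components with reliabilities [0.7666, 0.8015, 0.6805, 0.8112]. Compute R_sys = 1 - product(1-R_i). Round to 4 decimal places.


Components: [0.7666, 0.8015, 0.6805, 0.8112]
(1 - 0.7666) = 0.2334, running product = 0.2334
(1 - 0.8015) = 0.1985, running product = 0.0463
(1 - 0.6805) = 0.3195, running product = 0.0148
(1 - 0.8112) = 0.1888, running product = 0.0028
Product of (1-R_i) = 0.0028
R_sys = 1 - 0.0028 = 0.9972

0.9972


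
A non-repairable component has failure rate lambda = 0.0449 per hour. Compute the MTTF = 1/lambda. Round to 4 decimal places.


lambda = 0.0449
MTTF = 1 / 0.0449
MTTF = 22.2717

22.2717


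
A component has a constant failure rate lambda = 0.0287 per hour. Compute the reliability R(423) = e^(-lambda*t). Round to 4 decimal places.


lambda = 0.0287
t = 423
lambda * t = 12.1401
R(t) = e^(-12.1401)
R(t) = 0.0

0.0


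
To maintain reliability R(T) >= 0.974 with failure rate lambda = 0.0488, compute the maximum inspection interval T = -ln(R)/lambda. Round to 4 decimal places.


R_target = 0.974
lambda = 0.0488
-ln(0.974) = 0.0263
T = 0.0263 / 0.0488
T = 0.5398

0.5398


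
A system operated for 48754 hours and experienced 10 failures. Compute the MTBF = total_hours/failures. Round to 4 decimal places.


total_hours = 48754
failures = 10
MTBF = 48754 / 10
MTBF = 4875.4

4875.4


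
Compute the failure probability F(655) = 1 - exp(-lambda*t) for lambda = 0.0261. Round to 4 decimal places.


lambda = 0.0261, t = 655
lambda * t = 17.0955
exp(-17.0955) = 0.0
F(t) = 1 - 0.0
F(t) = 1.0

1.0


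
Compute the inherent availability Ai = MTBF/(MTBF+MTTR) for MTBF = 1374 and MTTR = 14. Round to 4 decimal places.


MTBF = 1374
MTTR = 14
MTBF + MTTR = 1388
Ai = 1374 / 1388
Ai = 0.9899

0.9899


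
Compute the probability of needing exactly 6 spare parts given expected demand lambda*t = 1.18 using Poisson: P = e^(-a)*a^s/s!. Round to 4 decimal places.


a = 1.18, s = 6
e^(-a) = e^(-1.18) = 0.3073
a^s = 1.18^6 = 2.6996
s! = 720
P = 0.3073 * 2.6996 / 720
P = 0.0012

0.0012


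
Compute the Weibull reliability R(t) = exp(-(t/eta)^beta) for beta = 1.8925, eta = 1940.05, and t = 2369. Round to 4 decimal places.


beta = 1.8925, eta = 1940.05, t = 2369
t/eta = 2369 / 1940.05 = 1.2211
(t/eta)^beta = 1.2211^1.8925 = 1.4594
R(t) = exp(-1.4594)
R(t) = 0.2324

0.2324


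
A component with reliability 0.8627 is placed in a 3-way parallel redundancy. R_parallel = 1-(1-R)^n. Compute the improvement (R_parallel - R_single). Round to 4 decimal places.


R_single = 0.8627, n = 3
1 - R_single = 0.1373
(1 - R_single)^n = 0.1373^3 = 0.0026
R_parallel = 1 - 0.0026 = 0.9974
Improvement = 0.9974 - 0.8627
Improvement = 0.1347

0.1347


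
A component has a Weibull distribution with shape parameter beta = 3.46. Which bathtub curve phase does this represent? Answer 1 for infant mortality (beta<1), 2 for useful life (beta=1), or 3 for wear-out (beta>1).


beta = 3.46
Compare beta to 1:
beta < 1 => infant mortality (phase 1)
beta = 1 => useful life (phase 2)
beta > 1 => wear-out (phase 3)
Since beta = 3.46, this is wear-out (increasing failure rate)
Phase = 3

3


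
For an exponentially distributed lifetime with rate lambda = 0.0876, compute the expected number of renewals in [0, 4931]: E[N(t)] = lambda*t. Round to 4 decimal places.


lambda = 0.0876
t = 4931
E[N(t)] = lambda * t
E[N(t)] = 0.0876 * 4931
E[N(t)] = 431.9556

431.9556


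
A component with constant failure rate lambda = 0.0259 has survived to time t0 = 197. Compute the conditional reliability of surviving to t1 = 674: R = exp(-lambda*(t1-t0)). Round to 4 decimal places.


lambda = 0.0259
t0 = 197, t1 = 674
t1 - t0 = 477
lambda * (t1-t0) = 0.0259 * 477 = 12.3543
R = exp(-12.3543)
R = 0.0

0.0


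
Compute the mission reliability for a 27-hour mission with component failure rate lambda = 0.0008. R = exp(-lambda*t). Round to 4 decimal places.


lambda = 0.0008
mission_time = 27
lambda * t = 0.0008 * 27 = 0.0216
R = exp(-0.0216)
R = 0.9786

0.9786


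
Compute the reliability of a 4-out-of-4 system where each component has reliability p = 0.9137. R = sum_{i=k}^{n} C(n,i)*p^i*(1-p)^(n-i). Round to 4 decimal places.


k = 4, n = 4, p = 0.9137
i=4: C(4,4)=1 * 0.9137^4 * 0.0863^0 = 0.697
R = sum of terms = 0.697

0.697


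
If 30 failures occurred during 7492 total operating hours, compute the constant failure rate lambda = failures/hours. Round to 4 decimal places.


failures = 30
total_hours = 7492
lambda = 30 / 7492
lambda = 0.004

0.004


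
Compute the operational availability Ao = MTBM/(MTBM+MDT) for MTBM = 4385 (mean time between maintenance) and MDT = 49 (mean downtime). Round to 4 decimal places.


MTBM = 4385
MDT = 49
MTBM + MDT = 4434
Ao = 4385 / 4434
Ao = 0.9889

0.9889


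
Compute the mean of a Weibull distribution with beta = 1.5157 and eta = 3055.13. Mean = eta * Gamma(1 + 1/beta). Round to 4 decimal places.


beta = 1.5157, eta = 3055.13
1/beta = 0.6598
1 + 1/beta = 1.6598
Gamma(1.6598) = 0.9016
Mean = 3055.13 * 0.9016
Mean = 2754.5981

2754.5981


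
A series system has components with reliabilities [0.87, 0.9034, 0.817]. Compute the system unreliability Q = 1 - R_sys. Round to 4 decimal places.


Components: [0.87, 0.9034, 0.817]
After component 1: product = 0.87
After component 2: product = 0.786
After component 3: product = 0.6421
R_sys = 0.6421
Q = 1 - 0.6421 = 0.3579

0.3579


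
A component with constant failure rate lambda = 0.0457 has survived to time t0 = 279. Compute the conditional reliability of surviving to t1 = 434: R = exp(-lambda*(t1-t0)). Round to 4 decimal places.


lambda = 0.0457
t0 = 279, t1 = 434
t1 - t0 = 155
lambda * (t1-t0) = 0.0457 * 155 = 7.0835
R = exp(-7.0835)
R = 0.0008

0.0008


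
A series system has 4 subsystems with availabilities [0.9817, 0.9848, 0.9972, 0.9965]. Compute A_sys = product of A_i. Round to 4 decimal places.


Subsystems: [0.9817, 0.9848, 0.9972, 0.9965]
After subsystem 1 (A=0.9817): product = 0.9817
After subsystem 2 (A=0.9848): product = 0.9668
After subsystem 3 (A=0.9972): product = 0.9641
After subsystem 4 (A=0.9965): product = 0.9607
A_sys = 0.9607

0.9607
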